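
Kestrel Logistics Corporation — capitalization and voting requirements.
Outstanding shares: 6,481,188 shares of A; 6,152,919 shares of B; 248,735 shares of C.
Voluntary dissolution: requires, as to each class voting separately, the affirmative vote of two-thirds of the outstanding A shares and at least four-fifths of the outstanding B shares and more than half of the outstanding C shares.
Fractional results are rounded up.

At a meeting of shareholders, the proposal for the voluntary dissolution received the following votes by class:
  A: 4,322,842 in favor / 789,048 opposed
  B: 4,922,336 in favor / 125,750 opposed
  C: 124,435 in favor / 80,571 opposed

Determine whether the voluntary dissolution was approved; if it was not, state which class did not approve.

A: 2/3 of 6481188 = 4320792; 4,320,792 required, 4,322,842 in favor — approved.
B: 4/5 of 6152919 = 4922335.20, rounded up to 4922336; 4,922,336 required, 4,922,336 in favor — approved.
C: a majority of 248735 is 124368; 124,368 required, 124,435 in favor — approved.

Approved — every class gave the required vote.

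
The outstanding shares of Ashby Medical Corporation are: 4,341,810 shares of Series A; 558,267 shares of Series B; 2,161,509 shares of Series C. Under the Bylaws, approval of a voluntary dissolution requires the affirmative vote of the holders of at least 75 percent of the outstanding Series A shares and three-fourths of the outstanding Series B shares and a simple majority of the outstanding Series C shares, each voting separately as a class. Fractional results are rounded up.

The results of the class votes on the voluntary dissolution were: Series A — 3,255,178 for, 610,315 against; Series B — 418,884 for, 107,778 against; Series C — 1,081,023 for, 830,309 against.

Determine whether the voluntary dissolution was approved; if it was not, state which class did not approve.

Series A: 3/4 of 4341810 = 3256357.50, rounded up to 3256358; 3,256,358 required, 3,255,178 in favor — not approved.
Series B: 3/4 of 558267 = 418700.25, rounded up to 418701; 418,701 required, 418,884 in favor — approved.
Series C: a majority of 2161509 is 1080755; 1,080,755 required, 1,081,023 in favor — approved.

Not approved — the Series A shares did not give the required vote.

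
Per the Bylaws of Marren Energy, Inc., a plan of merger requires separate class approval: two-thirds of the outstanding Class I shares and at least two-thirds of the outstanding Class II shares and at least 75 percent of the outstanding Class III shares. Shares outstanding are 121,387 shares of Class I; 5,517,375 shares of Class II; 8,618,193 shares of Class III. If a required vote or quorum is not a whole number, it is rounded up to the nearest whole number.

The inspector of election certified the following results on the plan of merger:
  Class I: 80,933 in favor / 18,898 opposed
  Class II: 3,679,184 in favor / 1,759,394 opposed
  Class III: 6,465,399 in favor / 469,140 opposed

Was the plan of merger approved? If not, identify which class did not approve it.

Approved — every class gave the required vote.

Class I: 2/3 of 121387 = 80924.67, rounded up to 80925; 80,925 required, 80,933 in favor — approved.
Class II: 2/3 of 5517375 = 3678250; 3,678,250 required, 3,679,184 in favor — approved.
Class III: 3/4 of 8618193 = 6463644.75, rounded up to 6463645; 6,463,645 required, 6,465,399 in favor — approved.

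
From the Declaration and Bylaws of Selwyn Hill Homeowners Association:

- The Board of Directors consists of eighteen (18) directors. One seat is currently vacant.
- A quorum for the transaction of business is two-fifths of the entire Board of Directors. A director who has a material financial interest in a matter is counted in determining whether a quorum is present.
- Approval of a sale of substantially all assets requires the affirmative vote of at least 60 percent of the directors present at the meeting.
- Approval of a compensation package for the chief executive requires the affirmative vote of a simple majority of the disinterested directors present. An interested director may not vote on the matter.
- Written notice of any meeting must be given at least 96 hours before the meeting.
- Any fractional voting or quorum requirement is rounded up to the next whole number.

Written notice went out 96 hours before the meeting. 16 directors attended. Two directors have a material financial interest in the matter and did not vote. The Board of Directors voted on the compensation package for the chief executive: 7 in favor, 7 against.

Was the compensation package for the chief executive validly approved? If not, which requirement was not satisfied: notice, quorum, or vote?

Invalid — vote requirement not satisfied.

Notice: 96 hours given; 96 required (96 ≥ 96). Satisfied.
Quorum: 16 present (interested directors count toward quorum); quorum is 8. Satisfied.
Vote: the compensation package for the chief executive requires a majority of the disinterested directors present (16 − 2 = 14). A majority of 14 is 8, so 8 affirmative votes are needed; 7 voted in favor. Not satisfied.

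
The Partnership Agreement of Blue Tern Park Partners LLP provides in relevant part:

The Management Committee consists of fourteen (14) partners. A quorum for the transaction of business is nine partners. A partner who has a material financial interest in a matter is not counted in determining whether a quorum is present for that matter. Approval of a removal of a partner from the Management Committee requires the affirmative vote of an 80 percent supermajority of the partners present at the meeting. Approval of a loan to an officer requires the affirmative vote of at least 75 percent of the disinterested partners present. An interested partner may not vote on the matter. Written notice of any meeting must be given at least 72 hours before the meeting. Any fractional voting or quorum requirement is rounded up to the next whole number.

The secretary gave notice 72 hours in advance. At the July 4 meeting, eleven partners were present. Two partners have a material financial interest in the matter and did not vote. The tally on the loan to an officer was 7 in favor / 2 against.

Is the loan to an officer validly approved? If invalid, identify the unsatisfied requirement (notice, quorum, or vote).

Valid — all requirements satisfied.

Notice: 72 hours given; 72 required (72 ≥ 72). Satisfied.
Quorum: 11 present, but the 2 interested partners do not count, leaving 9. Quorum is 9. Satisfied.
Vote: the loan to an officer requires three-fourths of the disinterested partners present (11 − 2 = 9). 3/4 of 9 = 6.75, rounded up to 7, so 7 affirmative votes are needed; 7 voted in favor. Satisfied.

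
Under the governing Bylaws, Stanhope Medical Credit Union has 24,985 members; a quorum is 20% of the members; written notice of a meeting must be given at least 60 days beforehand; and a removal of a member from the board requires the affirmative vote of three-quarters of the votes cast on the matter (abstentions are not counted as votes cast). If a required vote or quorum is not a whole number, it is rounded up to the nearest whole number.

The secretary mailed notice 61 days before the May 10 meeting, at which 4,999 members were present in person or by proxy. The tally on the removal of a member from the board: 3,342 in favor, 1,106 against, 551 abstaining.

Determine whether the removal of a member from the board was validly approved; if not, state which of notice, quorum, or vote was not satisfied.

Valid — all requirements satisfied.

Notice: 61 days given; 60 required. Satisfied.
Quorum: 20% of 24,985 = 4,997; 4,999 present. Satisfied.
Vote: requires three-fourths of the votes cast (4,999 − 551 abstaining = 4,448); 3/4 of 4448 = 3336, so 3,336 needed; 3,342 in favor. Satisfied.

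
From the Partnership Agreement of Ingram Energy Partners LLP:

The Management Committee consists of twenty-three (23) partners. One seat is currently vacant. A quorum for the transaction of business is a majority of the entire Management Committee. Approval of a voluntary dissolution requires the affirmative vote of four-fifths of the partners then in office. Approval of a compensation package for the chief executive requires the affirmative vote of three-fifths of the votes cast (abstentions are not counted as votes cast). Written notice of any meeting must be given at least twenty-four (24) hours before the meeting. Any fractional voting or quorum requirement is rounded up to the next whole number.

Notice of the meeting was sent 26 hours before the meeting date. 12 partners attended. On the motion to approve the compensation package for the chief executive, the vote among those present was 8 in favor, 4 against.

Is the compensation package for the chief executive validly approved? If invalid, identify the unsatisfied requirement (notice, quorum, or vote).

Valid — all requirements satisfied.

Notice: 26 hours given; 24 required (26 ≥ 24). Satisfied.
Quorum: 12 present; quorum is 12. Satisfied.
Vote: the compensation package for the chief executive requires three-fifths of the votes cast (12). 3/5 of 12 = 7.20, rounded up to 8, so 8 affirmative votes are needed; 8 voted in favor. Satisfied.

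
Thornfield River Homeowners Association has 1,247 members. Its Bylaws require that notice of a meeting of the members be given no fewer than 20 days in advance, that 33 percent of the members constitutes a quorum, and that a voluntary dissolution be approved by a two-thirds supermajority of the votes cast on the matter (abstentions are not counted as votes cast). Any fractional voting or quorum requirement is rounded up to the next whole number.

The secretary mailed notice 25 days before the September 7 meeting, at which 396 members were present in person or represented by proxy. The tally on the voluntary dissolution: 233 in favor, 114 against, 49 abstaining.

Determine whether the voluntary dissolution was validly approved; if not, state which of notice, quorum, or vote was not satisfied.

Invalid — quorum requirement not satisfied.

Notice: 25 days given; 20 required. Satisfied.
Quorum: 33% of 1,247 = 411.51, rounded up to 412; 396 present. Not satisfied.
Vote: requires two-thirds of the votes cast (396 − 49 abstaining = 347); 2/3 of 347 = 231.33, rounded up to 232, so 232 needed; 233 in favor. Satisfied.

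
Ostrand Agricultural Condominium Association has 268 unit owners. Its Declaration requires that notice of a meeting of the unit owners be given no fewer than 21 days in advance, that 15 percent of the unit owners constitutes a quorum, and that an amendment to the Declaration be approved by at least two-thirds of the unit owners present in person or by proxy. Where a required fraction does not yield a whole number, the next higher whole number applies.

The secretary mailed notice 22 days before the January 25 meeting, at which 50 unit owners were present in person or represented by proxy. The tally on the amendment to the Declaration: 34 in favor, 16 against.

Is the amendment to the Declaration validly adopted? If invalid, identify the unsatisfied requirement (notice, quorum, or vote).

Notice: 22 days given; 21 required. Satisfied.
Quorum: 15% of 268 = 40.20, rounded up to 41; 50 present. Satisfied.
Vote: requires two-thirds of those present (50); 2/3 of 50 = 33.33, rounded up to 34, so 34 needed; 34 in favor. Satisfied.

Valid — all requirements satisfied.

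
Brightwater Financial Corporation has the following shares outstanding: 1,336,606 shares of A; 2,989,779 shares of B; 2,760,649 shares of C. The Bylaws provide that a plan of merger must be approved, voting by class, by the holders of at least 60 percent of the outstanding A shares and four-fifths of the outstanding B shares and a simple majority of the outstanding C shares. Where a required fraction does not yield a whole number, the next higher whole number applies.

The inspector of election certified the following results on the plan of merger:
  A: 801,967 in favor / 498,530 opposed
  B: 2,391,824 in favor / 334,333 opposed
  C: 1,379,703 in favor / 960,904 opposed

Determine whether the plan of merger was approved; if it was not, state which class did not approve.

Not approved — the C shares did not give the required vote.

A: 3/5 of 1336606 = 801963.60, rounded up to 801964; 801,964 required, 801,967 in favor — approved.
B: 4/5 of 2989779 = 2391823.20, rounded up to 2391824; 2,391,824 required, 2,391,824 in favor — approved.
C: a majority of 2760649 is 1380325; 1,380,325 required, 1,379,703 in favor — not approved.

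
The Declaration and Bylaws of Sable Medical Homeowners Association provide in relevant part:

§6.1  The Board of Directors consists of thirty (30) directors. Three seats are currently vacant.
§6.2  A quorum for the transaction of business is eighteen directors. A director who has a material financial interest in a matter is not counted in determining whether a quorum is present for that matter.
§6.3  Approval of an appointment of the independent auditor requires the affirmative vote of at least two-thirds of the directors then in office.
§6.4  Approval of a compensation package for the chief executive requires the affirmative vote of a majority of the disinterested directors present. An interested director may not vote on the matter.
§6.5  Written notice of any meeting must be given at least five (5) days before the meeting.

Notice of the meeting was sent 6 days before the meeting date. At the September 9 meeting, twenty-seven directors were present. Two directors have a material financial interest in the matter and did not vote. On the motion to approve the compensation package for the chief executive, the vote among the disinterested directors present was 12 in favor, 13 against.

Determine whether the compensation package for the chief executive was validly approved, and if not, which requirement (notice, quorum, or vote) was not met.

Notice: 6 days given; 5 required (6 ≥ 5). Satisfied.
Quorum: 27 present, but the 2 interested directors do not count, leaving 25. Quorum is 18. Satisfied.
Vote: the compensation package for the chief executive requires a majority of the disinterested directors present (27 − 2 = 25). A majority of 25 is 13, so 13 affirmative votes are needed; 12 voted in favor. Not satisfied.

Invalid — vote requirement not satisfied.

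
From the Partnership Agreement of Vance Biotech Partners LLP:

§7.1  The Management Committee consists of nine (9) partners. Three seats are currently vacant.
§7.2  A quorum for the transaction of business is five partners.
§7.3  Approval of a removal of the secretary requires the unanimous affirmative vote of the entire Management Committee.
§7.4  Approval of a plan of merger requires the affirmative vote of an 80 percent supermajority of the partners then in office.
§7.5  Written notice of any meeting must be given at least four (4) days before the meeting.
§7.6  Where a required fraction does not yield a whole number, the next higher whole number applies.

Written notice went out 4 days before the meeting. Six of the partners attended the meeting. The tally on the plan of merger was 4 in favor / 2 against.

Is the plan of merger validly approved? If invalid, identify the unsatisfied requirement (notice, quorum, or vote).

Notice: 4 days given; 4 required (4 ≥ 4). Satisfied.
Quorum: 6 present; quorum is 5. Satisfied.
Vote: the plan of merger requires four-fifths of the partners then in office (6). 4/5 of 6 = 4.80, rounded up to 5, so 5 affirmative votes are needed; 4 voted in favor. Not satisfied.

Invalid — vote requirement not satisfied.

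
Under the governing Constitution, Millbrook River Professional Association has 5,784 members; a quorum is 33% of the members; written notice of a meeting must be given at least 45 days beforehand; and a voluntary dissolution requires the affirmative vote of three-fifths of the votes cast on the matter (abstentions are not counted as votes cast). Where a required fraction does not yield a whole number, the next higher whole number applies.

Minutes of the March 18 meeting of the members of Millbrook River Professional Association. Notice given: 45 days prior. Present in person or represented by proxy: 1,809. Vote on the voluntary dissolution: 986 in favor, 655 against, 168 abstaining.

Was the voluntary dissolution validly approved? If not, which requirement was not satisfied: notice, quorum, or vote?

Invalid — quorum requirement not satisfied.

Notice: 45 days given; 45 required. Satisfied.
Quorum: 33% of 5,784 = 1,908.72, rounded up to 1,909; 1,809 present. Not satisfied.
Vote: requires three-fifths of the votes cast (1,809 − 168 abstaining = 1,641); 3/5 of 1641 = 984.60, rounded up to 985, so 985 needed; 986 in favor. Satisfied.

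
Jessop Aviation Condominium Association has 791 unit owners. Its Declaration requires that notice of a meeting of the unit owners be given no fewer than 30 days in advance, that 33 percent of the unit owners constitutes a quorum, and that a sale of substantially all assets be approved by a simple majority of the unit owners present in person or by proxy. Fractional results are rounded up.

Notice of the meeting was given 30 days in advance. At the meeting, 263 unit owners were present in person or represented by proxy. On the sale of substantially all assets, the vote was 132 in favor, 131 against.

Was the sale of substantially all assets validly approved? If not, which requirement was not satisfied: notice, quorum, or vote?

Notice: 30 days given; 30 required. Satisfied.
Quorum: 33% of 791 = 261.03, rounded up to 262; 263 present. Satisfied.
Vote: requires a majority of those present (263); a majority of 263 is 132, so 132 needed; 132 in favor. Satisfied.

Valid — all requirements satisfied.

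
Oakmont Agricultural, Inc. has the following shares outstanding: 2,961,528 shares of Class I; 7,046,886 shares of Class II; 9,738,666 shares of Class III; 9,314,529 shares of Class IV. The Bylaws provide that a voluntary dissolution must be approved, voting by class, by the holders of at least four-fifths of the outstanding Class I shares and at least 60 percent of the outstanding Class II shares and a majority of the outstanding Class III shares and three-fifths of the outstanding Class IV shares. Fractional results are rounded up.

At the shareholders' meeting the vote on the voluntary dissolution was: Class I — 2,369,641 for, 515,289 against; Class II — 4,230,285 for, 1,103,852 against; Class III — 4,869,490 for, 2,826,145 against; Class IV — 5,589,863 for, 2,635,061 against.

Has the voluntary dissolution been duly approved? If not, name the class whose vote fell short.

Approved — every class gave the required vote.

Class I: 4/5 of 2961528 = 2369222.40, rounded up to 2369223; 2,369,223 required, 2,369,641 in favor — approved.
Class II: 3/5 of 7046886 = 4228131.60, rounded up to 4228132; 4,228,132 required, 4,230,285 in favor — approved.
Class III: a majority of 9738666 is 4869334; 4,869,334 required, 4,869,490 in favor — approved.
Class IV: 3/5 of 9314529 = 5588717.40, rounded up to 5588718; 5,588,718 required, 5,589,863 in favor — approved.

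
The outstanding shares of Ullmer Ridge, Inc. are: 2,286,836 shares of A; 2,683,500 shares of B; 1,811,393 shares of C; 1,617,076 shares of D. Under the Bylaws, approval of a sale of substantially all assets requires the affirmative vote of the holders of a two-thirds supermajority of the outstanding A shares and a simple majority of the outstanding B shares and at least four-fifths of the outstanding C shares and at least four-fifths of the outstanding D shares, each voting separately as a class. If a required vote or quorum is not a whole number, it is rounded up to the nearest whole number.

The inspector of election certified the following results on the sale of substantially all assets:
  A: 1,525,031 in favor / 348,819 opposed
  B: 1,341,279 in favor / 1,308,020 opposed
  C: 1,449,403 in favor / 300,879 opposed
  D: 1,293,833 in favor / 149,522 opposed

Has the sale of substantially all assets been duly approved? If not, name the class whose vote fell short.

Not approved — the B shares did not give the required vote.

A: 2/3 of 2286836 = 1524557.33, rounded up to 1524558; 1,524,558 required, 1,525,031 in favor — approved.
B: a majority of 2683500 is 1341751; 1,341,751 required, 1,341,279 in favor — not approved.
C: 4/5 of 1811393 = 1449114.40, rounded up to 1449115; 1,449,115 required, 1,449,403 in favor — approved.
D: 4/5 of 1617076 = 1293660.80, rounded up to 1293661; 1,293,661 required, 1,293,833 in favor — approved.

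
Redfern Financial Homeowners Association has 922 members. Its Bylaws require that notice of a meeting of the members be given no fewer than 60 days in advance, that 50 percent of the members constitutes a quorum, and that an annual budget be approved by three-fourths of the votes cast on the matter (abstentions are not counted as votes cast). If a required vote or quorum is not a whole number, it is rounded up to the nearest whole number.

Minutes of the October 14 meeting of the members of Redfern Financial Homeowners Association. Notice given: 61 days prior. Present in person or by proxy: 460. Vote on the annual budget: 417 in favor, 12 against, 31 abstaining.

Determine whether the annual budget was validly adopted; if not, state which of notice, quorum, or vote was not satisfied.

Notice: 61 days given; 60 required. Satisfied.
Quorum: 50% of 922 = 461; 460 present. Not satisfied.
Vote: requires three-fourths of the votes cast (460 − 31 abstaining = 429); 3/4 of 429 = 321.75, rounded up to 322, so 322 needed; 417 in favor. Satisfied.

Invalid — quorum requirement not satisfied.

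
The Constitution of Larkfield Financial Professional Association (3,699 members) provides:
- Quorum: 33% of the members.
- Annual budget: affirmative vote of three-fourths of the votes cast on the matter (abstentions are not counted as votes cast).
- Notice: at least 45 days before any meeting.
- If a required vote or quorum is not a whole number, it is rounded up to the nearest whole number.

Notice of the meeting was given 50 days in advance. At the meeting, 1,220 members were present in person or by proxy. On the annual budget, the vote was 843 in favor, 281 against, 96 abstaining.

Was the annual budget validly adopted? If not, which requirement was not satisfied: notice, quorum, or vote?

Invalid — quorum requirement not satisfied.

Notice: 50 days given; 45 required. Satisfied.
Quorum: 33% of 3,699 = 1,220.67, rounded up to 1,221; 1,220 present. Not satisfied.
Vote: requires three-fourths of the votes cast (1,220 − 96 abstaining = 1,124); 3/4 of 1124 = 843, so 843 needed; 843 in favor. Satisfied.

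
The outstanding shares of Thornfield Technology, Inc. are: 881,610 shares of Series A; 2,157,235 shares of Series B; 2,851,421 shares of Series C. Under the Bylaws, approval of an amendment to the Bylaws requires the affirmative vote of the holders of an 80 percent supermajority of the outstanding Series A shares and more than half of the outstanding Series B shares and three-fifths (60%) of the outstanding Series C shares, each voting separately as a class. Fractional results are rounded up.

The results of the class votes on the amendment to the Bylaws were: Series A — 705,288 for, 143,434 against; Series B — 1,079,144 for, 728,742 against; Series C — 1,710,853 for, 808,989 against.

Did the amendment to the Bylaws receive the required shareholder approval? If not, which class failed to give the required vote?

Approved — every class gave the required vote.

Series A: 4/5 of 881610 = 705288; 705,288 required, 705,288 in favor — approved.
Series B: a majority of 2157235 is 1078618; 1,078,618 required, 1,079,144 in favor — approved.
Series C: 3/5 of 2851421 = 1710852.60, rounded up to 1710853; 1,710,853 required, 1,710,853 in favor — approved.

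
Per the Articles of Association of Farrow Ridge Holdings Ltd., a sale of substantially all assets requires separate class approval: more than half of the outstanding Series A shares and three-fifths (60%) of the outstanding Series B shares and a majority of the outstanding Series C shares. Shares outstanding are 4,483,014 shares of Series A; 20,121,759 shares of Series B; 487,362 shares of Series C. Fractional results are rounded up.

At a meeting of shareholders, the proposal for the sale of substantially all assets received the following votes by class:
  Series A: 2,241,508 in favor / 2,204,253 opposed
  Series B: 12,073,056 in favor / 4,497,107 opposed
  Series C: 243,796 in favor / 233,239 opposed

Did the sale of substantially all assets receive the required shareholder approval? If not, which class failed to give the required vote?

Series A: a majority of 4483014 is 2241508; 2,241,508 required, 2,241,508 in favor — approved.
Series B: 3/5 of 20121759 = 12073055.40, rounded up to 12073056; 12,073,056 required, 12,073,056 in favor — approved.
Series C: a majority of 487362 is 243682; 243,682 required, 243,796 in favor — approved.

Approved — every class gave the required vote.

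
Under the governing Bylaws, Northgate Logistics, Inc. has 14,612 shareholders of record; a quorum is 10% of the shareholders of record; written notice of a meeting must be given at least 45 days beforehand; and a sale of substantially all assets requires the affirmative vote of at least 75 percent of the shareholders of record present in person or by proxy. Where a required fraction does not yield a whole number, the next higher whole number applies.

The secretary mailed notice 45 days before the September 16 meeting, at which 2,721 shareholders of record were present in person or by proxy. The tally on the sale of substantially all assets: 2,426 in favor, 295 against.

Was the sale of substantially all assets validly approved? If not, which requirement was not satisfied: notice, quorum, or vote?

Valid — all requirements satisfied.

Notice: 45 days given; 45 required. Satisfied.
Quorum: 10% of 14,612 = 1,461.20, rounded up to 1,462; 2,721 present. Satisfied.
Vote: requires three-fourths of those present (2,721); 3/4 of 2721 = 2040.75, rounded up to 2041, so 2,041 needed; 2,426 in favor. Satisfied.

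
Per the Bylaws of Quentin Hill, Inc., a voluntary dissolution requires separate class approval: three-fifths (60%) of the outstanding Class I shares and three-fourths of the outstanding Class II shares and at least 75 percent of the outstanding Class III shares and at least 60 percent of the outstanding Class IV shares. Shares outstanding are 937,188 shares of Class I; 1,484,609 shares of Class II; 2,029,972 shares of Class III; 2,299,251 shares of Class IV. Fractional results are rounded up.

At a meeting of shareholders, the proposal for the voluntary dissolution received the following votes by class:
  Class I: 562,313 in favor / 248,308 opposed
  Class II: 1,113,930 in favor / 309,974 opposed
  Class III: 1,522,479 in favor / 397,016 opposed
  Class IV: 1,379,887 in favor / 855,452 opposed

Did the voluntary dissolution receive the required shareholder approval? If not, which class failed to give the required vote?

Class I: 3/5 of 937188 = 562312.80, rounded up to 562313; 562,313 required, 562,313 in favor — approved.
Class II: 3/4 of 1484609 = 1113456.75, rounded up to 1113457; 1,113,457 required, 1,113,930 in favor — approved.
Class III: 3/4 of 2029972 = 1522479; 1,522,479 required, 1,522,479 in favor — approved.
Class IV: 3/5 of 2299251 = 1379550.60, rounded up to 1379551; 1,379,551 required, 1,379,887 in favor — approved.

Approved — every class gave the required vote.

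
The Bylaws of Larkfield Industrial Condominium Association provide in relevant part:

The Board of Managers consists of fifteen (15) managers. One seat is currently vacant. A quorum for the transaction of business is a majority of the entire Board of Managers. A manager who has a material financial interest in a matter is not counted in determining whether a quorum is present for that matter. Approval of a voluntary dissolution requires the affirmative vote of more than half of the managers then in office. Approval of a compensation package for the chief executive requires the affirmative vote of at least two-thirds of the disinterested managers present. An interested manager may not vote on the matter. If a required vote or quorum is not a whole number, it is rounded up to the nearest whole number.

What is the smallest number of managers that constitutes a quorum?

A majority of 15 is 8.

8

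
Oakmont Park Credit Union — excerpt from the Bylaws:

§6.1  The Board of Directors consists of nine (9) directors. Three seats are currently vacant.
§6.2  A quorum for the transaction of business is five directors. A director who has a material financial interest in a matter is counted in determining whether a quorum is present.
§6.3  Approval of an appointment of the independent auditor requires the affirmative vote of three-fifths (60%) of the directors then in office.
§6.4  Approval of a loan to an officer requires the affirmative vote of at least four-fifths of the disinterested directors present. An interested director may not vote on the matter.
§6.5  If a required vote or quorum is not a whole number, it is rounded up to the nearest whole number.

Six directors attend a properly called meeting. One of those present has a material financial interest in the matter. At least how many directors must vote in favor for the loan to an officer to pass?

4

The loan to an officer requires four-fifths of the disinterested directors present (6 − 1 = 5).
4/5 of 5 = 4.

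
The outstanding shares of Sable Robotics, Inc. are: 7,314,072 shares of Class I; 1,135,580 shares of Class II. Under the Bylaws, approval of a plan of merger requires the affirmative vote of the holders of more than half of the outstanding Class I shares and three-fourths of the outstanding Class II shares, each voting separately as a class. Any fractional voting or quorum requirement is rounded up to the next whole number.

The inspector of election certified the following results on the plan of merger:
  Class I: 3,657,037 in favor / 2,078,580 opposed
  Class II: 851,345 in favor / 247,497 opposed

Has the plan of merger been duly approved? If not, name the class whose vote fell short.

Not approved — the Class II shares did not give the required vote.

Class I: a majority of 7314072 is 3657037; 3,657,037 required, 3,657,037 in favor — approved.
Class II: 3/4 of 1135580 = 851685; 851,685 required, 851,345 in favor — not approved.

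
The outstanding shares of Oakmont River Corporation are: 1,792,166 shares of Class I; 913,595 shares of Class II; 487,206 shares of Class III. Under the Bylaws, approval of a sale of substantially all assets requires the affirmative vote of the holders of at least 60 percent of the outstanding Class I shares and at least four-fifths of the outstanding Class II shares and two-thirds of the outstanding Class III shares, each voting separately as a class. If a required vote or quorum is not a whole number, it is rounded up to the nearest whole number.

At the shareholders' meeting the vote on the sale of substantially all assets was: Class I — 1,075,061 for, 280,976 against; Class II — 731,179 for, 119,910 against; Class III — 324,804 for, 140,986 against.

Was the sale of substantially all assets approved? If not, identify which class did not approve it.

Not approved — the Class I shares did not give the required vote.

Class I: 3/5 of 1792166 = 1075299.60, rounded up to 1075300; 1,075,300 required, 1,075,061 in favor — not approved.
Class II: 4/5 of 913595 = 730876; 730,876 required, 731,179 in favor — approved.
Class III: 2/3 of 487206 = 324804; 324,804 required, 324,804 in favor — approved.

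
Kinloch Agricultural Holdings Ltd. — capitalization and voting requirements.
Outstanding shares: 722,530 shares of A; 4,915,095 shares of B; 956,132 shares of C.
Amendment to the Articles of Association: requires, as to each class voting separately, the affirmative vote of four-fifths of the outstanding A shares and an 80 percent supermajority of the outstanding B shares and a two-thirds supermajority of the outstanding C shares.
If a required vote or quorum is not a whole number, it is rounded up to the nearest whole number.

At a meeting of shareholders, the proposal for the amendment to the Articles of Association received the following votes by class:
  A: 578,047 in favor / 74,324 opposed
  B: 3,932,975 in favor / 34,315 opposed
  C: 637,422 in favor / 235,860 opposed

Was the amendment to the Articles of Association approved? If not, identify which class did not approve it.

Approved — every class gave the required vote.

A: 4/5 of 722530 = 578024; 578,024 required, 578,047 in favor — approved.
B: 4/5 of 4915095 = 3932076; 3,932,076 required, 3,932,975 in favor — approved.
C: 2/3 of 956132 = 637421.33, rounded up to 637422; 637,422 required, 637,422 in favor — approved.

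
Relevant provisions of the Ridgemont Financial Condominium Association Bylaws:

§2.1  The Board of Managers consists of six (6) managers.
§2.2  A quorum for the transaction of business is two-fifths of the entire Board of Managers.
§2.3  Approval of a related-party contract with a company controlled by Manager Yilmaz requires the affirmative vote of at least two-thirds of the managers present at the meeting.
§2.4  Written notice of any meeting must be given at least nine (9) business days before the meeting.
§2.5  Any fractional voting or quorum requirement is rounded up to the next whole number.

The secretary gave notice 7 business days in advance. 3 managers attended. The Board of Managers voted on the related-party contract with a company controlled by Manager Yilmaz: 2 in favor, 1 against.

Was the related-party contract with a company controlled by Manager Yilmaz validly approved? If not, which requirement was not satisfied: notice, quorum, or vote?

Notice: 7 business days given; 9 required (7 < 9). Not satisfied.
Quorum: 3 present; quorum is 3. Satisfied.
Vote: the related-party contract with a company controlled by Manager Yilmaz requires two-thirds of the managers present (3). 2/3 of 3 = 2, so 2 affirmative votes are needed; 2 voted in favor. Satisfied.

Invalid — notice requirement not satisfied.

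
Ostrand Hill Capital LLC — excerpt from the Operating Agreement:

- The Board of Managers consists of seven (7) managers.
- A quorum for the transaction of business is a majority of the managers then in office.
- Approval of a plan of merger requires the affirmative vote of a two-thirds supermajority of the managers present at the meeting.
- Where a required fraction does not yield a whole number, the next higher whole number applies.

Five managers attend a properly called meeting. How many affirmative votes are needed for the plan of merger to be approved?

4

The plan of merger requires two-thirds of the managers present (5).
2/3 of 5 = 3.33, rounded up to 4.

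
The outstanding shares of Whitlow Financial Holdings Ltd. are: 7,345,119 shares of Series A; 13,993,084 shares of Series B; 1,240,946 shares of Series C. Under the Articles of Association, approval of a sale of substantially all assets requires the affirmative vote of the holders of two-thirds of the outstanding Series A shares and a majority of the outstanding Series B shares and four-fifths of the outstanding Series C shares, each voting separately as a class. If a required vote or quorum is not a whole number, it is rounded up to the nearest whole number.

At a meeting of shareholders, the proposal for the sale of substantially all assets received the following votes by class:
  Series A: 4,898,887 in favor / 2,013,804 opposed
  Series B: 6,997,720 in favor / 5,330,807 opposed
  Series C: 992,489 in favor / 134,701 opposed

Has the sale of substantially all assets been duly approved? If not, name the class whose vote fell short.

Not approved — the Series C shares did not give the required vote.

Series A: 2/3 of 7345119 = 4896746; 4,896,746 required, 4,898,887 in favor — approved.
Series B: a majority of 13993084 is 6996543; 6,996,543 required, 6,997,720 in favor — approved.
Series C: 4/5 of 1240946 = 992756.80, rounded up to 992757; 992,757 required, 992,489 in favor — not approved.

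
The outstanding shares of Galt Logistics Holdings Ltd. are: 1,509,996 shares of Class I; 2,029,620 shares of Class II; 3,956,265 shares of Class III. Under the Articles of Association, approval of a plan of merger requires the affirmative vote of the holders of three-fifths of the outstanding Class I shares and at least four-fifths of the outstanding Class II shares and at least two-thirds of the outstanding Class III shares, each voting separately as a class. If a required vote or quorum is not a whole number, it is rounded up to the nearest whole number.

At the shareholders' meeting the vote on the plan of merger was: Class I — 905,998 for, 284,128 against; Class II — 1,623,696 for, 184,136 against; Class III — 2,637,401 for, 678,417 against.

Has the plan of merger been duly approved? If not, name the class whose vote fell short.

Class I: 3/5 of 1509996 = 905997.60, rounded up to 905998; 905,998 required, 905,998 in favor — approved.
Class II: 4/5 of 2029620 = 1623696; 1,623,696 required, 1,623,696 in favor — approved.
Class III: 2/3 of 3956265 = 2637510; 2,637,510 required, 2,637,401 in favor — not approved.

Not approved — the Class III shares did not give the required vote.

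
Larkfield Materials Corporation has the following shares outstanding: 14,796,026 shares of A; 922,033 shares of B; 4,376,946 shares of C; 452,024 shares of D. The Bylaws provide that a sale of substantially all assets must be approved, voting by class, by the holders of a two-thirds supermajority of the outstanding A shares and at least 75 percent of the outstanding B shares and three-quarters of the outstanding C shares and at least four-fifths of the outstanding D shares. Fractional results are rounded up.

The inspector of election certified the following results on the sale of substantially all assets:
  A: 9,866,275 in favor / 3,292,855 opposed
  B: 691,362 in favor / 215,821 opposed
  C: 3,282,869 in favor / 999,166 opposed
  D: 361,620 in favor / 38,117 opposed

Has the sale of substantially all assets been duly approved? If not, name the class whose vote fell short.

Not approved — the B shares did not give the required vote.

A: 2/3 of 14796026 = 9864017.33, rounded up to 9864018; 9,864,018 required, 9,866,275 in favor — approved.
B: 3/4 of 922033 = 691524.75, rounded up to 691525; 691,525 required, 691,362 in favor — not approved.
C: 3/4 of 4376946 = 3282709.50, rounded up to 3282710; 3,282,710 required, 3,282,869 in favor — approved.
D: 4/5 of 452024 = 361619.20, rounded up to 361620; 361,620 required, 361,620 in favor — approved.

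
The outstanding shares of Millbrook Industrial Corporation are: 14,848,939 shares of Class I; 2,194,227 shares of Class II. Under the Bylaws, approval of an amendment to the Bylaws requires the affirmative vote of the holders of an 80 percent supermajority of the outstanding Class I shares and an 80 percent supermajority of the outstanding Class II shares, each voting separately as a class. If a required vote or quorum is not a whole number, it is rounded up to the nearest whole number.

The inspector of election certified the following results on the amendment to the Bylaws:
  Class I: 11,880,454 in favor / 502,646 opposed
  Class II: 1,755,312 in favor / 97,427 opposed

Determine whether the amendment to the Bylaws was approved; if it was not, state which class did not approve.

Class I: 4/5 of 14848939 = 11879151.20, rounded up to 11879152; 11,879,152 required, 11,880,454 in favor — approved.
Class II: 4/5 of 2194227 = 1755381.60, rounded up to 1755382; 1,755,382 required, 1,755,312 in favor — not approved.

Not approved — the Class II shares did not give the required vote.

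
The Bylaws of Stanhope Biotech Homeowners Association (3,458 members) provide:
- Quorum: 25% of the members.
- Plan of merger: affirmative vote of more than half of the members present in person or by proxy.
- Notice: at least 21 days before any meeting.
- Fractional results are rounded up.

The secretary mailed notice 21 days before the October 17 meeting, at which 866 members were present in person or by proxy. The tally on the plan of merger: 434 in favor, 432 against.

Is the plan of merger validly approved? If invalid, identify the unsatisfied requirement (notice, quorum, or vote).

Notice: 21 days given; 21 required. Satisfied.
Quorum: 25% of 3,458 = 864.50, rounded up to 865; 866 present. Satisfied.
Vote: requires a majority of those present (866); a majority of 866 is 434, so 434 needed; 434 in favor. Satisfied.

Valid — all requirements satisfied.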